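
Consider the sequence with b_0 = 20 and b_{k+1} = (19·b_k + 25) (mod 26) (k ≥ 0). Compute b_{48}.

20

Listing terms: b_0 = 20, b_1 = 15, b_2 = 24, b_3 = 13, b_4 = 12, b_5 = 19, b_6 = 22, b_7 = 1, b_8 = 18, b_9 = 3, b_{10} = 4, b_{11} = 23, b_{12} = 20.
Since b_{12} = b_0 = 20, the sequence is periodic with period 12.
(48 - 0) mod 12 = 0, so b_{48} = b_0 = 20.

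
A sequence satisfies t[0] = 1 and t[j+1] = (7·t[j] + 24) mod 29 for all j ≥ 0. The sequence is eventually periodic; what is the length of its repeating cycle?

Computing terms: t[0] = 1; t[1] = 2; t[2] = 9; t[3] = 0; t[4] = 24; t[5] = 18; t[6] = 5; t[7] = 1.
Since t[7] = t[0] = 1, the sequence is periodic with period 7.

7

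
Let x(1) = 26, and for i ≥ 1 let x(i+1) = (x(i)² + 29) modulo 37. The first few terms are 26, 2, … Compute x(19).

x(1) = 26; x(2) = 2; x(3) = 33; x(4) = 8; x(5) = 19; x(6) = 20; x(7) = 22; x(8) = 32; x(9) = 17; x(10) = 22.
Since x(10) = x(7) = 22, the sequence is eventually periodic: after a pre-period of length 6 it cycles with period 3.
For i ≥ 7, x(i) depends only on (i - 7) mod 3. (19 - 7) mod 3 = 0, so x(19) = x(7) = 22.

22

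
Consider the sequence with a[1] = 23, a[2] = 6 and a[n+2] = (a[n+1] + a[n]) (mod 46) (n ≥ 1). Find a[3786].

We have a[1] = 23; a[2] = 6; a[3] = 29; a[4] = 35; a[5] = 18; a[6] = 7; a[7] = 25; a[8] = 32; a[9] = 11; a[10] = 43; a[11] = 8; a[12] = 5; a[13] = 13; a[14] = 18; a[15] = 31; a[16] = 3; a[17] = 34; a[18] = 37; a[19] = 25; a[20] = 16; a[21] = 41; a[22] = 11; a[23] = 6; a[24] = 17; a[25] = 23; a[26] = 40; a[27] = 17; a[28] = 11; a[29] = 28; a[30] = 39; a[31] = 21; a[32] = 14; a[33] = 35; a[34] = 3; a[35] = 38; a[36] = 41; a[37] = 33; a[38] = 28; a[39] = 15; a[40] = 43; a[41] = 12; a[42] = 9; a[43] = 21; a[44] = 30; a[45] = 5; a[46] = 35; a[47] = 40; a[48] = 29; a[49] = 23; a[50] = 6.
The sequence repeats with period 48.
So a[3786] = a[1 + ((3786-1) mod 48)] = a[42] = 9.

9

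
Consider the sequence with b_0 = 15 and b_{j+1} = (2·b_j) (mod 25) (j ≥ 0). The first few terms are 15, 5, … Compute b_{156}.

15

Listing terms: b_0 = 15,  b_1 = 5,  b_2 = 10,  b_3 = 20,  b_4 = 15.
The sequence repeats with period 4.
(156 - 0) mod 4 = 0, so b_{156} = b_0 = 15.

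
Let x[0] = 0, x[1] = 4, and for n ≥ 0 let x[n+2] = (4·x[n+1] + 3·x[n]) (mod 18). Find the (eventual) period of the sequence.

3

x[0] = 0; x[1] = 4; x[2] = 16; x[3] = 4; x[4] = 10; x[5] = 16; x[6] = 4.
Since (x[5], x[6]) = (x[2], x[3]) = (16, 4) (two consecutive terms determine the rest), the sequence is eventually periodic: after a pre-period of length 2 it cycles with period 3.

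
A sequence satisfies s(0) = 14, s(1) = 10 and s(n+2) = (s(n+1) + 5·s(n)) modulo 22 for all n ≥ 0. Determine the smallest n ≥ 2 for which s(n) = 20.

3

We have s(0) = 14,  s(1) = 10,  s(2) = 14,  s(3) = 20,  s(4) = 2,  s(5) = 14,  s(6) = 2,  s(7) = 6,  s(8) = 16,  s(9) = 2,  s(10) = 16,  s(11) = 4,  s(12) = 18,  s(13) = 16,  s(14) = 18,  s(15) = 10,  s(16) = 12,  s(17) = 18,  s(18) = 12,  s(19) = 14,  s(20) = 8,  s(21) = 12,  s(22) = 8,  s(23) = 2,  s(24) = 20,  s(25) = 8,  s(26) = 20,  s(27) = 16,  s(28) = 6,  s(29) = 20,  s(30) = 6,  s(31) = 18,  s(32) = 4,  s(33) = 6,  s(34) = 4,  s(35) = 12,  s(36) = 10,  s(37) = 4,  s(38) = 10,  s(39) = 8,  s(40) = 14,  s(41) = 10.
Since (s(40), s(41)) = (s(0), s(1)) = (14, 10) (two consecutive terms determine the rest), the sequence is periodic with period 40.
The value 20 first appears (with n ≥ 2) at s(3).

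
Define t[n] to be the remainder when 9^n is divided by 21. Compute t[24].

15

We have t[1] = 9; t[2] = 18; t[3] = 15; t[4] = 9.
Since t[4] = t[1] = 9, the sequence is periodic with period 3.
So t[24] = t[1 + ((24-1) mod 3)] = t[3] = 15.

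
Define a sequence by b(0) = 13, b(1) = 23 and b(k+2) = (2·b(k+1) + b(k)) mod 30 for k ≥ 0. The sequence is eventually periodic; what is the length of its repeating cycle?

Listing terms: b(0) = 13,  b(1) = 23,  b(2) = 29,  b(3) = 21,  b(4) = 11,  b(5) = 13,  b(6) = 7,  b(7) = 27,  b(8) = 1,  b(9) = 29,  b(10) = 29,  b(11) = 27,  b(12) = 23,  b(13) = 13,  b(14) = 19,  b(15) = 21,  b(16) = 1,  b(17) = 23,  b(18) = 17,  b(19) = 27,  b(20) = 11,  b(21) = 19,  b(22) = 19,  b(23) = 27,  b(24) = 13,  b(25) = 23.
Since (b(24), b(25)) = (b(0), b(1)) = (13, 23) (two consecutive terms determine the rest), the sequence is periodic with period 24.

24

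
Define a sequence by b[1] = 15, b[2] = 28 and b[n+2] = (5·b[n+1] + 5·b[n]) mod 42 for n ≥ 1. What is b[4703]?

Computing terms: b[1] = 15; b[2] = 28; b[3] = 5; b[4] = 39; b[5] = 10; b[6] = 35; b[7] = 15; b[8] = 40; b[9] = 23; b[10] = 21; b[11] = 10; b[12] = 29; b[13] = 27; b[14] = 28; b[15] = 23; b[16] = 3; b[17] = 4; b[18] = 35; b[19] = 27; b[20] = 16; b[21] = 5; b[22] = 21; b[23] = 4; b[24] = 41; b[25] = 15; b[26] = 28.
Since (b[25], b[26]) = (b[1], b[2]) = (15, 28) (two consecutive terms determine the rest), the sequence is periodic with period 24.
So b[4703] = b[1 + ((4703-1) mod 24)] = b[23] = 4.

4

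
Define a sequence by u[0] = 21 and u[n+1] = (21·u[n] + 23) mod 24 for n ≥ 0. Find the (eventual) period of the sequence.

8

u[0] = 21; u[1] = 8; u[2] = 23; u[3] = 2; u[4] = 17; u[5] = 20; u[6] = 11; u[7] = 14; u[8] = 5; u[9] = 8.
Since u[9] = u[1] = 8, the sequence is eventually periodic: after a pre-period of length 1 it cycles with period 8.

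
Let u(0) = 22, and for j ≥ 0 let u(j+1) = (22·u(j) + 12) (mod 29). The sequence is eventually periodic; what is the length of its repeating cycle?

u(0) = 22; u(1) = 3; u(2) = 20; u(3) = 17; u(4) = 9; u(5) = 7; u(6) = 21; u(7) = 10; u(8) = 0; u(9) = 12; u(10) = 15; u(11) = 23; u(12) = 25; u(13) = 11; u(14) = 22.
The sequence repeats with period 14.

14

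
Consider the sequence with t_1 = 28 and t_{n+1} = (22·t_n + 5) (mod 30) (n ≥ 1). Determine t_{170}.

21

We have t_1 = 28,  t_2 = 21,  t_3 = 17,  t_4 = 19,  t_5 = 3,  t_6 = 11,  t_7 = 7,  t_8 = 9,  t_9 = 23,  t_{10} = 1,  t_{11} = 27,  t_{12} = 29,  t_{13} = 13,  t_{14} = 21.
Since t_{14} = t_2 = 21, the sequence is eventually periodic: after a pre-period of length 1 it cycles with period 12.
For n ≥ 2, t_n depends only on (n - 2) mod 12. (170 - 2) mod 12 = 0, so t_{170} = t_2 = 21.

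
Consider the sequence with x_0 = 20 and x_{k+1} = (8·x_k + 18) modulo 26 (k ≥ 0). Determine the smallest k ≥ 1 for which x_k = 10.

3

We have x_0 = 20,  x_1 = 22,  x_2 = 12,  x_3 = 10,  x_4 = 20.
The sequence repeats with period 4.
The value 10 first appears (with k ≥ 1) at x_3.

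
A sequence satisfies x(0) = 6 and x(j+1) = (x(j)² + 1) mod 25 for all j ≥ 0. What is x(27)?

Listing terms: x(0) = 6; x(1) = 12; x(2) = 20; x(3) = 1; x(4) = 2; x(5) = 5; x(6) = 1.
Since x(6) = x(3) = 1, the sequence is eventually periodic: after a pre-period of length 3 it cycles with period 3.
For j ≥ 3, x(j) depends only on (j - 3) mod 3. (27 - 3) mod 3 = 0, so x(27) = x(3) = 1.

1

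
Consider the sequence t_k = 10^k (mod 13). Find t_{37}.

10

Listing terms: t_1 = 10; t_2 = 9; t_3 = 12; t_4 = 3; t_5 = 4; t_6 = 1; t_7 = 10.
The sequence repeats with period 6.
So t_{37} = t_{1 + ((37-1) mod 6)} = t_1 = 10.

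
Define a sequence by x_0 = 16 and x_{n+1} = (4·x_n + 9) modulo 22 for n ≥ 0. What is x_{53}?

Computing terms: x_0 = 16, x_1 = 7, x_2 = 15, x_3 = 3, x_4 = 21, x_5 = 5, x_6 = 7.
Since x_6 = x_1 = 7, the sequence is eventually periodic: after a pre-period of length 1 it cycles with period 5.
For n ≥ 1, x_n depends only on (n - 1) mod 5. (53 - 1) mod 5 = 2, so x_{53} = x_3 = 3.

3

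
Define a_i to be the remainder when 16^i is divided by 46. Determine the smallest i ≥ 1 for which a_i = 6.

Computing terms: a_0 = 1,  a_1 = 16,  a_2 = 26,  a_3 = 2,  a_4 = 32,  a_5 = 6,  a_6 = 4,  a_7 = 18,  a_8 = 12,  a_9 = 8,  a_{10} = 36,  a_{11} = 24,  a_{12} = 16.
Since a_{12} = a_1 = 16, the sequence is eventually periodic: after a pre-period of length 1 it cycles with period 11.
The value 6 first appears (with i ≥ 1) at a_5.

5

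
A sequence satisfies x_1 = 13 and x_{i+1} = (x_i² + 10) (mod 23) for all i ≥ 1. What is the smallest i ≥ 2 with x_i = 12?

3

x_1 = 13,  x_2 = 18,  x_3 = 12,  x_4 = 16,  x_5 = 13.
The sequence repeats with period 4.
The value 12 first appears (with i ≥ 2) at x_3.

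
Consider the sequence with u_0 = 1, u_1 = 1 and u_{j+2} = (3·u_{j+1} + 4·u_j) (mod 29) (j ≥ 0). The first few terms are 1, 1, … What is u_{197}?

1

We have u_0 = 1; u_1 = 1; u_2 = 7; u_3 = 25; u_4 = 16; u_5 = 3; u_6 = 15; u_7 = 28; u_8 = 28; u_9 = 22; u_{10} = 4; u_{11} = 13; u_{12} = 26; u_{13} = 14; u_{14} = 1; u_{15} = 1.
The sequence repeats with period 14.
So u_{197} = u_{0 + ((197-0) mod 14)} = u_1 = 1.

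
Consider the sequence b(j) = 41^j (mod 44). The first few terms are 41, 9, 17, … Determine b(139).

29

b(1) = 41; b(2) = 9; b(3) = 17; b(4) = 37; b(5) = 21; b(6) = 25; b(7) = 13; b(8) = 5; b(9) = 29; b(10) = 1; b(11) = 41.
Since b(11) = b(1) = 41, the sequence is periodic with period 10.
(139 - 1) mod 10 = 8, so b(139) = b(9) = 29.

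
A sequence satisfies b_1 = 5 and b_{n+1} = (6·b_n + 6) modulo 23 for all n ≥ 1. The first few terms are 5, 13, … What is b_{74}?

22

b_1 = 5,  b_2 = 13,  b_3 = 15,  b_4 = 4,  b_5 = 7,  b_6 = 2,  b_7 = 18,  b_8 = 22,  b_9 = 0,  b_{10} = 6,  b_{11} = 19,  b_{12} = 5.
The sequence repeats with period 11.
(74 - 1) mod 11 = 7, so b_{74} = b_8 = 22.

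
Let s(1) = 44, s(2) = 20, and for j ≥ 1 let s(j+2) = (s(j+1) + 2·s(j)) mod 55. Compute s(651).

33

Computing terms: s(1) = 44,  s(2) = 20,  s(3) = 53,  s(4) = 38,  s(5) = 34,  s(6) = 0,  s(7) = 13,  s(8) = 13,  s(9) = 39,  s(10) = 10,  s(11) = 33,  s(12) = 53,  s(13) = 9,  s(14) = 5,  s(15) = 23,  s(16) = 33,  s(17) = 24,  s(18) = 35,  s(19) = 28,  s(20) = 43,  s(21) = 44,  s(22) = 20.
The sequence repeats with period 20.
(651 - 1) mod 20 = 10, so s(651) = s(11) = 33.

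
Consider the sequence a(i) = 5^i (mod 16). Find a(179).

13

a(1) = 5,  a(2) = 9,  a(3) = 13,  a(4) = 1,  a(5) = 5.
Since a(5) = a(1) = 5, the sequence is periodic with period 4.
(179 - 1) mod 4 = 2, so a(179) = a(3) = 13.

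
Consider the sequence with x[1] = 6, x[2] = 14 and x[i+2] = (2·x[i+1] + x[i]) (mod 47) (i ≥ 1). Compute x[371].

Listing terms: x[1] = 6, x[2] = 14, x[3] = 34, x[4] = 35, x[5] = 10, x[6] = 8, x[7] = 26, x[8] = 13, x[9] = 5, x[10] = 23, x[11] = 4, x[12] = 31, x[13] = 19, x[14] = 22, x[15] = 16, x[16] = 7, x[17] = 30, x[18] = 20, x[19] = 23, x[20] = 19, x[21] = 14, x[22] = 0, x[23] = 14, x[24] = 28, x[25] = 23, x[26] = 27, x[27] = 30, x[28] = 40, x[29] = 16, x[30] = 25, x[31] = 19, x[32] = 16, x[33] = 4, x[34] = 24, x[35] = 5, x[36] = 34, x[37] = 26, x[38] = 39, x[39] = 10, x[40] = 12, x[41] = 34, x[42] = 33, x[43] = 6, x[44] = 45, x[45] = 2, x[46] = 2, x[47] = 6, x[48] = 14.
The sequence repeats with period 46.
So x[371] = x[1 + ((371-1) mod 46)] = x[3] = 34.

34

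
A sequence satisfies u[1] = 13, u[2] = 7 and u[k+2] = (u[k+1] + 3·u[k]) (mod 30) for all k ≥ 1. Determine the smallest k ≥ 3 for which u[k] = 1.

Computing terms: u[1] = 13,  u[2] = 7,  u[3] = 16,  u[4] = 7,  u[5] = 25,  u[6] = 16,  u[7] = 1,  u[8] = 19,  u[9] = 22,  u[10] = 19,  u[11] = 25,  u[12] = 22,  u[13] = 7,  u[14] = 13,  u[15] = 4,  u[16] = 13,  u[17] = 25,  u[18] = 4,  u[19] = 19,  u[20] = 1,  u[21] = 28,  u[22] = 1,  u[23] = 25,  u[24] = 28,  u[25] = 13,  u[26] = 7.
The sequence repeats with period 24.
The value 1 first appears (with k ≥ 3) at u[7].

7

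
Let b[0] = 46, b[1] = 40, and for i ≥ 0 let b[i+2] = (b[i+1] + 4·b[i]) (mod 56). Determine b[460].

b[0] = 46,  b[1] = 40,  b[2] = 0,  b[3] = 48,  b[4] = 48,  b[5] = 16,  b[6] = 40,  b[7] = 48,  b[8] = 40,  b[9] = 8,  b[10] = 0,  b[11] = 32,  b[12] = 32,  b[13] = 48,  b[14] = 8,  b[15] = 32,  b[16] = 8,  b[17] = 24,  b[18] = 0,  b[19] = 40,  b[20] = 40,  b[21] = 32,  b[22] = 24,  b[23] = 40,  b[24] = 24,  b[25] = 16,  b[26] = 0,  b[27] = 8,  b[28] = 8,  b[29] = 40,  b[30] = 16,  b[31] = 8,  b[32] = 16,  b[33] = 48,  b[34] = 0,  b[35] = 24,  b[36] = 24,  b[37] = 8,  b[38] = 48,  b[39] = 24,  b[40] = 48,  b[41] = 32,  b[42] = 0,  b[43] = 16,  b[44] = 16,  b[45] = 24,  b[46] = 32,  b[47] = 16,  b[48] = 32,  b[49] = 40,  b[50] = 0.
Since (b[49], b[50]) = (b[1], b[2]) = (40, 0) (two consecutive terms determine the rest), the sequence is eventually periodic: after a pre-period of length 1 it cycles with period 48.
For i ≥ 1, b[i] depends only on (i - 1) mod 48. (460 - 1) mod 48 = 27, so b[460] = b[28] = 8.

8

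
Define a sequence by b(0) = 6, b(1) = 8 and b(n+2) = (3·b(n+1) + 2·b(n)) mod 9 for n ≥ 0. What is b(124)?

Listing terms: b(0) = 6; b(1) = 8; b(2) = 0; b(3) = 7; b(4) = 3; b(5) = 5; b(6) = 3; b(7) = 1; b(8) = 0; b(9) = 2; b(10) = 6; b(11) = 4; b(12) = 6; b(13) = 8.
Since (b(12), b(13)) = (b(0), b(1)) = (6, 8) (two consecutive terms determine the rest), the sequence is periodic with period 12.
So b(124) = b(0 + ((124-0) mod 12)) = b(4) = 3.

3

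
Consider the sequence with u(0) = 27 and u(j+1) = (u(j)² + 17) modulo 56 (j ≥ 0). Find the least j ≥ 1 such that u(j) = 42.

u(0) = 27, u(1) = 18, u(2) = 5, u(3) = 42, u(4) = 45, u(5) = 26, u(6) = 21, u(7) = 10, u(8) = 5.
Since u(8) = u(2) = 5, the sequence is eventually periodic: after a pre-period of length 2 it cycles with period 6.
The value 42 first appears (with j ≥ 1) at u(3).

3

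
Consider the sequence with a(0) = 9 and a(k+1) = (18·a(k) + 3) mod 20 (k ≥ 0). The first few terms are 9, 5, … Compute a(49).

Computing terms: a(0) = 9,  a(1) = 5,  a(2) = 13,  a(3) = 17,  a(4) = 9.
The sequence repeats with period 4.
(49 - 0) mod 4 = 1, so a(49) = a(1) = 5.

5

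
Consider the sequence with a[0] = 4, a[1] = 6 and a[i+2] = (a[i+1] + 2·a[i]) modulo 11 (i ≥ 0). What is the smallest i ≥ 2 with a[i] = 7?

Computing terms: a[0] = 4,  a[1] = 6,  a[2] = 3,  a[3] = 4,  a[4] = 10,  a[5] = 7,  a[6] = 5,  a[7] = 8,  a[8] = 7,  a[9] = 1,  a[10] = 4,  a[11] = 6.
The sequence repeats with period 10.
The value 7 first appears (with i ≥ 2) at a[5].

5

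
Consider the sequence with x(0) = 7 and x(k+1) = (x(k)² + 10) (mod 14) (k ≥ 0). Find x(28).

3

Computing terms: x(0) = 7; x(1) = 3; x(2) = 5; x(3) = 7.
Since x(3) = x(0) = 7, the sequence is periodic with period 3.
So x(28) = x(0 + ((28-0) mod 3)) = x(1) = 3.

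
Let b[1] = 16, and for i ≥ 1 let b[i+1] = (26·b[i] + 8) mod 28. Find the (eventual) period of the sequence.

6

Computing terms: b[1] = 16,  b[2] = 4,  b[3] = 0,  b[4] = 8,  b[5] = 20,  b[6] = 24,  b[7] = 16.
Since b[7] = b[1] = 16, the sequence is periodic with period 6.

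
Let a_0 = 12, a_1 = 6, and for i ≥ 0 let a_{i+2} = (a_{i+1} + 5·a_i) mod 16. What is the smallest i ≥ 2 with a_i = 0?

3

We have a_0 = 12, a_1 = 6, a_2 = 2, a_3 = 0, a_4 = 10, a_5 = 10, a_6 = 12, a_7 = 14, a_8 = 10, a_9 = 0, a_{10} = 2, a_{11} = 2, a_{12} = 12, a_{13} = 6.
The sequence repeats with period 12.
The value 0 first appears (with i ≥ 2) at a_3.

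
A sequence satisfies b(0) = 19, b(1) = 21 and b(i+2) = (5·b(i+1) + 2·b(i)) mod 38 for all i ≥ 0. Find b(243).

5

We have b(0) = 19, b(1) = 21, b(2) = 29, b(3) = 35, b(4) = 5, b(5) = 19, b(6) = 29, b(7) = 31, b(8) = 23, b(9) = 25, b(10) = 19, b(11) = 31, b(12) = 3, b(13) = 1, b(14) = 11, b(15) = 19, b(16) = 3, b(17) = 15, b(18) = 5, b(19) = 17, b(20) = 19, b(21) = 15, b(22) = 37, b(23) = 25, b(24) = 9, b(25) = 19, b(26) = 37, b(27) = 33, b(28) = 11, b(29) = 7, b(30) = 19, b(31) = 33, b(32) = 13, b(33) = 17, b(34) = 35, b(35) = 19, b(36) = 13, b(37) = 27, b(38) = 9, b(39) = 23, b(40) = 19, b(41) = 27, b(42) = 21, b(43) = 7, b(44) = 1, b(45) = 19, b(46) = 21.
The sequence repeats with period 45.
(243 - 0) mod 45 = 18, so b(243) = b(18) = 5.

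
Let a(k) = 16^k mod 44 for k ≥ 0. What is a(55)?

We have a(0) = 1; a(1) = 16; a(2) = 36; a(3) = 4; a(4) = 20; a(5) = 12; a(6) = 16.
Since a(6) = a(1) = 16, the sequence is eventually periodic: after a pre-period of length 1 it cycles with period 5.
For k ≥ 1, a(k) depends only on (k - 1) mod 5. (55 - 1) mod 5 = 4, so a(55) = a(5) = 12.

12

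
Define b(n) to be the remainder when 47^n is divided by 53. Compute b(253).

b(0) = 1,  b(1) = 47,  b(2) = 36,  b(3) = 49,  b(4) = 24,  b(5) = 15,  b(6) = 16,  b(7) = 10,  b(8) = 46,  b(9) = 42,  b(10) = 13,  b(11) = 28,  b(12) = 44,  b(13) = 1.
The sequence repeats with period 13.
(253 - 0) mod 13 = 6, so b(253) = b(6) = 16.

16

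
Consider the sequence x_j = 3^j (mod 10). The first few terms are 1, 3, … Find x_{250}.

x_0 = 1; x_1 = 3; x_2 = 9; x_3 = 7; x_4 = 1.
Since x_4 = x_0 = 1, the sequence is periodic with period 4.
(250 - 0) mod 4 = 2, so x_{250} = x_2 = 9.

9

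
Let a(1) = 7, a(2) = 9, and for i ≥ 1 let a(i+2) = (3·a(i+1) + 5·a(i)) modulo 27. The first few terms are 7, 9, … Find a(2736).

3

We have a(1) = 7, a(2) = 9, a(3) = 8, a(4) = 15, a(5) = 4, a(6) = 6, a(7) = 11, a(8) = 9, a(9) = 1, a(10) = 21, a(11) = 14, a(12) = 12, a(13) = 25, a(14) = 0, a(15) = 17, a(16) = 24, a(17) = 22, a(18) = 24, a(19) = 20, a(20) = 18, a(21) = 19, a(22) = 12, a(23) = 23, a(24) = 21, a(25) = 16, a(26) = 18, a(27) = 26, a(28) = 6, a(29) = 13, a(30) = 15, a(31) = 2, a(32) = 0, a(33) = 10, a(34) = 3, a(35) = 5, a(36) = 3, a(37) = 7, a(38) = 9.
Since (a(37), a(38)) = (a(1), a(2)) = (7, 9) (two consecutive terms determine the rest), the sequence is periodic with period 36.
So a(2736) = a(1 + ((2736-1) mod 36)) = a(36) = 3.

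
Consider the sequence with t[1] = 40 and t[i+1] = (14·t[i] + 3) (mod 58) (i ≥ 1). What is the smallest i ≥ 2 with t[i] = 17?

26

t[1] = 40; t[2] = 41; t[3] = 55; t[4] = 19; t[5] = 37; t[6] = 57; t[7] = 47; t[8] = 23; t[9] = 35; t[10] = 29; t[11] = 3; t[12] = 45; t[13] = 53; t[14] = 49; t[15] = 51; t[16] = 21; t[17] = 7; t[18] = 43; t[19] = 25; t[20] = 5; t[21] = 15; t[22] = 39; t[23] = 27; t[24] = 33; t[25] = 1; t[26] = 17; t[27] = 9; t[28] = 13; t[29] = 11; t[30] = 41.
Since t[30] = t[2] = 41, the sequence is eventually periodic: after a pre-period of length 1 it cycles with period 28.
The value 17 first appears (with i ≥ 2) at t[26].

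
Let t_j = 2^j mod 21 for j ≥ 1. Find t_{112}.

Computing terms: t_1 = 2; t_2 = 4; t_3 = 8; t_4 = 16; t_5 = 11; t_6 = 1; t_7 = 2.
Since t_7 = t_1 = 2, the sequence is periodic with period 6.
(112 - 1) mod 6 = 3, so t_{112} = t_4 = 16.

16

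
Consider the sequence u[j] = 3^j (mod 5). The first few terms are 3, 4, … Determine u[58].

4

Computing terms: u[1] = 3,  u[2] = 4,  u[3] = 2,  u[4] = 1,  u[5] = 3.
The sequence repeats with period 4.
So u[58] = u[1 + ((58-1) mod 4)] = u[2] = 4.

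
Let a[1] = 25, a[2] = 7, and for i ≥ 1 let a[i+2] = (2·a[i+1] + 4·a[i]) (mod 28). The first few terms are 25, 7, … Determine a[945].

a[1] = 25,  a[2] = 7,  a[3] = 2,  a[4] = 4,  a[5] = 16,  a[6] = 20,  a[7] = 20,  a[8] = 8,  a[9] = 12,  a[10] = 0,  a[11] = 20,  a[12] = 12,  a[13] = 20,  a[14] = 4,  a[15] = 4,  a[16] = 24,  a[17] = 8,  a[18] = 0,  a[19] = 4,  a[20] = 8,  a[21] = 4,  a[22] = 12,  a[23] = 12,  a[24] = 16,  a[25] = 24,  a[26] = 0,  a[27] = 12,  a[28] = 24,  a[29] = 12,  a[30] = 8,  a[31] = 8,  a[32] = 20,  a[33] = 16,  a[34] = 0,  a[35] = 8,  a[36] = 16,  a[37] = 8,  a[38] = 24,  a[39] = 24,  a[40] = 4,  a[41] = 20,  a[42] = 0,  a[43] = 24,  a[44] = 20,  a[45] = 24,  a[46] = 16,  a[47] = 16,  a[48] = 12,  a[49] = 4,  a[50] = 0,  a[51] = 16,  a[52] = 4,  a[53] = 16.
Since (a[52], a[53]) = (a[4], a[5]) = (4, 16) (two consecutive terms determine the rest), the sequence is eventually periodic: after a pre-period of length 3 it cycles with period 48.
For i ≥ 4, a[i] depends only on (i - 4) mod 48. (945 - 4) mod 48 = 29, so a[945] = a[33] = 16.

16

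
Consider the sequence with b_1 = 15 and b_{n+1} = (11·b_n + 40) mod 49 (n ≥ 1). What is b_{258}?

We have b_1 = 15,  b_2 = 9,  b_3 = 41,  b_4 = 1,  b_5 = 2,  b_6 = 13,  b_7 = 36,  b_8 = 44,  b_9 = 34,  b_{10} = 22,  b_{11} = 37,  b_{12} = 6,  b_{13} = 8,  b_{14} = 30,  b_{15} = 27,  b_{16} = 43,  b_{17} = 23,  b_{18} = 48,  b_{19} = 29,  b_{20} = 16,  b_{21} = 20,  b_{22} = 15.
Since b_{22} = b_1 = 15, the sequence is periodic with period 21.
(258 - 1) mod 21 = 5, so b_{258} = b_6 = 13.

13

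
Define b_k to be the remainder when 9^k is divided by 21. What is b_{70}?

Listing terms: b_1 = 9,  b_2 = 18,  b_3 = 15,  b_4 = 9.
The sequence repeats with period 3.
So b_{70} = b_{1 + ((70-1) mod 3)} = b_1 = 9.

9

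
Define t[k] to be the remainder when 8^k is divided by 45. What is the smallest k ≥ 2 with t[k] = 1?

4

We have t[1] = 8, t[2] = 19, t[3] = 17, t[4] = 1, t[5] = 8.
Since t[5] = t[1] = 8, the sequence is periodic with period 4.
The value 1 first appears (with k ≥ 2) at t[4].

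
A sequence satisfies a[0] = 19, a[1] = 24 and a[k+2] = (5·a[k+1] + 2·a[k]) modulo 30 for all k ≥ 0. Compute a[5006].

2

We have a[0] = 19; a[1] = 24; a[2] = 8; a[3] = 28; a[4] = 6; a[5] = 26; a[6] = 22; a[7] = 12; a[8] = 14; a[9] = 4; a[10] = 18; a[11] = 8; a[12] = 16; a[13] = 6; a[14] = 2; a[15] = 22; a[16] = 24; a[17] = 14; a[18] = 28; a[19] = 18; a[20] = 26; a[21] = 16; a[22] = 12; a[23] = 2; a[24] = 4; a[25] = 24; a[26] = 8.
Since (a[25], a[26]) = (a[1], a[2]) = (24, 8) (two consecutive terms determine the rest), the sequence is eventually periodic: after a pre-period of length 1 it cycles with period 24.
For k ≥ 1, a[k] depends only on (k - 1) mod 24. (5006 - 1) mod 24 = 13, so a[5006] = a[14] = 2.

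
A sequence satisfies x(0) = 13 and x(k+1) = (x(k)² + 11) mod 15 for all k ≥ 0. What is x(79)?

0

x(0) = 13,  x(1) = 0,  x(2) = 11,  x(3) = 12,  x(4) = 5,  x(5) = 6,  x(6) = 2,  x(7) = 0.
Since x(7) = x(1) = 0, the sequence is eventually periodic: after a pre-period of length 1 it cycles with period 6.
For k ≥ 1, x(k) depends only on (k - 1) mod 6. (79 - 1) mod 6 = 0, so x(79) = x(1) = 0.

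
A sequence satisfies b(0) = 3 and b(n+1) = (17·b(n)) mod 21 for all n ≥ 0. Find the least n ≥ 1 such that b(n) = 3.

6

b(0) = 3,  b(1) = 9,  b(2) = 6,  b(3) = 18,  b(4) = 12,  b(5) = 15,  b(6) = 3.
Since b(6) = b(0) = 3, the sequence is periodic with period 6.
The value 3 next appears (with n ≥ 1) at b(6).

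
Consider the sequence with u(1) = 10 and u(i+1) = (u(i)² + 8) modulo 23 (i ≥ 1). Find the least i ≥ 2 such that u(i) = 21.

u(1) = 10,  u(2) = 16,  u(3) = 11,  u(4) = 14,  u(5) = 20,  u(6) = 17,  u(7) = 21,  u(8) = 12,  u(9) = 14.
Since u(9) = u(4) = 14, the sequence is eventually periodic: after a pre-period of length 3 it cycles with period 5.
The value 21 first appears (with i ≥ 2) at u(7).

7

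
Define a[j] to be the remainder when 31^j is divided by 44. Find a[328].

25

Listing terms: a[0] = 1; a[1] = 31; a[2] = 37; a[3] = 3; a[4] = 5; a[5] = 23; a[6] = 9; a[7] = 15; a[8] = 25; a[9] = 27; a[10] = 1.
The sequence repeats with period 10.
(328 - 0) mod 10 = 8, so a[328] = a[8] = 25.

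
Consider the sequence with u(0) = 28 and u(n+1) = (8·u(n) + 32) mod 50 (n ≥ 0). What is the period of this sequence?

20

We have u(0) = 28,  u(1) = 6,  u(2) = 30,  u(3) = 22,  u(4) = 8,  u(5) = 46,  u(6) = 0,  u(7) = 32,  u(8) = 38,  u(9) = 36,  u(10) = 20,  u(11) = 42,  u(12) = 18,  u(13) = 26,  u(14) = 40,  u(15) = 2,  u(16) = 48,  u(17) = 16,  u(18) = 10,  u(19) = 12,  u(20) = 28.
Since u(20) = u(0) = 28, the sequence is periodic with period 20.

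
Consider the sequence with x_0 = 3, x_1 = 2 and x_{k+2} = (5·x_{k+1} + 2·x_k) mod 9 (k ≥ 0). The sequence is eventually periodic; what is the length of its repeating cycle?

3

Computing terms: x_0 = 3,  x_1 = 2,  x_2 = 7,  x_3 = 3,  x_4 = 2.
The sequence repeats with period 3.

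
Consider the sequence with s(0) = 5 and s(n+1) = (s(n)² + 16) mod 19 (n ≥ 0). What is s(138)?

Computing terms: s(0) = 5, s(1) = 3, s(2) = 6, s(3) = 14, s(4) = 3.
Since s(4) = s(1) = 3, the sequence is eventually periodic: after a pre-period of length 1 it cycles with period 3.
For n ≥ 1, s(n) depends only on (n - 1) mod 3. (138 - 1) mod 3 = 2, so s(138) = s(3) = 14.

14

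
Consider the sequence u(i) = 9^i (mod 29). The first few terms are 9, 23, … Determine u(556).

Listing terms: u(1) = 9,  u(2) = 23,  u(3) = 4,  u(4) = 7,  u(5) = 5,  u(6) = 16,  u(7) = 28,  u(8) = 20,  u(9) = 6,  u(10) = 25,  u(11) = 22,  u(12) = 24,  u(13) = 13,  u(14) = 1,  u(15) = 9.
The sequence repeats with period 14.
(556 - 1) mod 14 = 9, so u(556) = u(10) = 25.

25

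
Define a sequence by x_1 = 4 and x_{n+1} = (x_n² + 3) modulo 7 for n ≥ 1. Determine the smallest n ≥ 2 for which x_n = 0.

Computing terms: x_1 = 4; x_2 = 5; x_3 = 0; x_4 = 3; x_5 = 5.
Since x_5 = x_2 = 5, the sequence is eventually periodic: after a pre-period of length 1 it cycles with period 3.
The value 0 first appears (with n ≥ 2) at x_3.

3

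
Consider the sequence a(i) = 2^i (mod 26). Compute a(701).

6

We have a(0) = 1; a(1) = 2; a(2) = 4; a(3) = 8; a(4) = 16; a(5) = 6; a(6) = 12; a(7) = 24; a(8) = 22; a(9) = 18; a(10) = 10; a(11) = 20; a(12) = 14; a(13) = 2.
Since a(13) = a(1) = 2, the sequence is eventually periodic: after a pre-period of length 1 it cycles with period 12.
For i ≥ 1, a(i) depends only on (i - 1) mod 12. (701 - 1) mod 12 = 4, so a(701) = a(5) = 6.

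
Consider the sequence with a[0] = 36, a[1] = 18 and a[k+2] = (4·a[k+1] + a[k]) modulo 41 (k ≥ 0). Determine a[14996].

Listing terms: a[0] = 36, a[1] = 18, a[2] = 26, a[3] = 40, a[4] = 22, a[5] = 5, a[6] = 1, a[7] = 9, a[8] = 37, a[9] = 34, a[10] = 9, a[11] = 29, a[12] = 2, a[13] = 37, a[14] = 27, a[15] = 22, a[16] = 33, a[17] = 31, a[18] = 34, a[19] = 3, a[20] = 5, a[21] = 23, a[22] = 15, a[23] = 1, a[24] = 19, a[25] = 36, a[26] = 40, a[27] = 32, a[28] = 4, a[29] = 7, a[30] = 32, a[31] = 12, a[32] = 39, a[33] = 4, a[34] = 14, a[35] = 19, a[36] = 8, a[37] = 10, a[38] = 7, a[39] = 38, a[40] = 36, a[41] = 18.
The sequence repeats with period 40.
(14996 - 0) mod 40 = 36, so a[14996] = a[36] = 8.

8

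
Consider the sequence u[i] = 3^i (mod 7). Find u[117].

u[0] = 1, u[1] = 3, u[2] = 2, u[3] = 6, u[4] = 4, u[5] = 5, u[6] = 1.
Since u[6] = u[0] = 1, the sequence is periodic with period 6.
(117 - 0) mod 6 = 3, so u[117] = u[3] = 6.

6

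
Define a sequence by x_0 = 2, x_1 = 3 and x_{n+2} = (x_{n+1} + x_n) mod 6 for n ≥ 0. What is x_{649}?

3

Listing terms: x_0 = 2; x_1 = 3; x_2 = 5; x_3 = 2; x_4 = 1; x_5 = 3; x_6 = 4; x_7 = 1; x_8 = 5; x_9 = 0; x_{10} = 5; x_{11} = 5; x_{12} = 4; x_{13} = 3; x_{14} = 1; x_{15} = 4; x_{16} = 5; x_{17} = 3; x_{18} = 2; x_{19} = 5; x_{20} = 1; x_{21} = 0; x_{22} = 1; x_{23} = 1; x_{24} = 2; x_{25} = 3.
The sequence repeats with period 24.
So x_{649} = x_{0 + ((649-0) mod 24)} = x_1 = 3.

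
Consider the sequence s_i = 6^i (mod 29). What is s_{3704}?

23

s_1 = 6,  s_2 = 7,  s_3 = 13,  s_4 = 20,  s_5 = 4,  s_6 = 24,  s_7 = 28,  s_8 = 23,  s_9 = 22,  s_{10} = 16,  s_{11} = 9,  s_{12} = 25,  s_{13} = 5,  s_{14} = 1,  s_{15} = 6.
Since s_{15} = s_1 = 6, the sequence is periodic with period 14.
(3704 - 1) mod 14 = 7, so s_{3704} = s_8 = 23.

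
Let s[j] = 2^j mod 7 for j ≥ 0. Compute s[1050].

Listing terms: s[0] = 1, s[1] = 2, s[2] = 4, s[3] = 1.
Since s[3] = s[0] = 1, the sequence is periodic with period 3.
So s[1050] = s[0 + ((1050-0) mod 3)] = s[0] = 1.

1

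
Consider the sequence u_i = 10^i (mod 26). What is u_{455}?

4

Computing terms: u_0 = 1, u_1 = 10, u_2 = 22, u_3 = 12, u_4 = 16, u_5 = 4, u_6 = 14, u_7 = 10.
Since u_7 = u_1 = 10, the sequence is eventually periodic: after a pre-period of length 1 it cycles with period 6.
For i ≥ 1, u_i depends only on (i - 1) mod 6. (455 - 1) mod 6 = 4, so u_{455} = u_5 = 4.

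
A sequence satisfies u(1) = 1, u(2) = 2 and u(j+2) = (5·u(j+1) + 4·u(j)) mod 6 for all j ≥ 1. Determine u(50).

Computing terms: u(1) = 1; u(2) = 2; u(3) = 2; u(4) = 0; u(5) = 2; u(6) = 4; u(7) = 4; u(8) = 0; u(9) = 4; u(10) = 2; u(11) = 2.
Since (u(10), u(11)) = (u(2), u(3)) = (2, 2) (two consecutive terms determine the rest), the sequence is eventually periodic: after a pre-period of length 1 it cycles with period 8.
For j ≥ 2, u(j) depends only on (j - 2) mod 8. (50 - 2) mod 8 = 0, so u(50) = u(2) = 2.

2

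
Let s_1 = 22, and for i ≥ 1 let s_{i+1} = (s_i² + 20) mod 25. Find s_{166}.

21

We have s_1 = 22, s_2 = 4, s_3 = 11, s_4 = 16, s_5 = 1, s_6 = 21, s_7 = 11.
Since s_7 = s_3 = 11, the sequence is eventually periodic: after a pre-period of length 2 it cycles with period 4.
For i ≥ 3, s_i depends only on (i - 3) mod 4. (166 - 3) mod 4 = 3, so s_{166} = s_6 = 21.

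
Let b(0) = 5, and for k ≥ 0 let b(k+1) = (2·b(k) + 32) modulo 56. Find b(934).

We have b(0) = 5, b(1) = 42, b(2) = 4, b(3) = 40, b(4) = 0, b(5) = 32, b(6) = 40.
Since b(6) = b(3) = 40, the sequence is eventually periodic: after a pre-period of length 3 it cycles with period 3.
For k ≥ 3, b(k) depends only on (k - 3) mod 3. (934 - 3) mod 3 = 1, so b(934) = b(4) = 0.

0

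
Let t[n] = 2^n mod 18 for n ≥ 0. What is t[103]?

t[0] = 1,  t[1] = 2,  t[2] = 4,  t[3] = 8,  t[4] = 16,  t[5] = 14,  t[6] = 10,  t[7] = 2.
Since t[7] = t[1] = 2, the sequence is eventually periodic: after a pre-period of length 1 it cycles with period 6.
For n ≥ 1, t[n] depends only on (n - 1) mod 6. (103 - 1) mod 6 = 0, so t[103] = t[1] = 2.

2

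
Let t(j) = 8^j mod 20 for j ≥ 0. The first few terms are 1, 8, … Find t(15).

Listing terms: t(0) = 1, t(1) = 8, t(2) = 4, t(3) = 12, t(4) = 16, t(5) = 8.
Since t(5) = t(1) = 8, the sequence is eventually periodic: after a pre-period of length 1 it cycles with period 4.
For j ≥ 1, t(j) depends only on (j - 1) mod 4. (15 - 1) mod 4 = 2, so t(15) = t(3) = 12.

12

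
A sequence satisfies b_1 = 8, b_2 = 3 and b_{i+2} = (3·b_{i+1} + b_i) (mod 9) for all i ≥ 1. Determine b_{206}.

We have b_1 = 8; b_2 = 3; b_3 = 8; b_4 = 0; b_5 = 8; b_6 = 6; b_7 = 8; b_8 = 3.
The sequence repeats with period 6.
(206 - 1) mod 6 = 1, so b_{206} = b_2 = 3.

3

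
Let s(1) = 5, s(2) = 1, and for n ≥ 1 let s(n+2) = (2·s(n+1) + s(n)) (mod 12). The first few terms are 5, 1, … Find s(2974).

Computing terms: s(1) = 5, s(2) = 1, s(3) = 7, s(4) = 3, s(5) = 1, s(6) = 5, s(7) = 11, s(8) = 3, s(9) = 5, s(10) = 1.
The sequence repeats with period 8.
So s(2974) = s(1 + ((2974-1) mod 8)) = s(6) = 5.

5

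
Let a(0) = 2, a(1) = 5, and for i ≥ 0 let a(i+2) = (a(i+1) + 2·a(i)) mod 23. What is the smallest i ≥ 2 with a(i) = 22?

8

We have a(0) = 2; a(1) = 5; a(2) = 9; a(3) = 19; a(4) = 14; a(5) = 6; a(6) = 11; a(7) = 0; a(8) = 22; a(9) = 22; a(10) = 20; a(11) = 18; a(12) = 12; a(13) = 2; a(14) = 3; a(15) = 7; a(16) = 13; a(17) = 4; a(18) = 7; a(19) = 15; a(20) = 6; a(21) = 13; a(22) = 2; a(23) = 5.
Since (a(22), a(23)) = (a(0), a(1)) = (2, 5) (two consecutive terms determine the rest), the sequence is periodic with period 22.
The value 22 first appears (with i ≥ 2) at a(8).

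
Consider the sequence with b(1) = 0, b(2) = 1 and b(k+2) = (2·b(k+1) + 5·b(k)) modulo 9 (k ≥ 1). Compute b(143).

Listing terms: b(1) = 0; b(2) = 1; b(3) = 2; b(4) = 0; b(5) = 1.
Since (b(4), b(5)) = (b(1), b(2)) = (0, 1) (two consecutive terms determine the rest), the sequence is periodic with period 3.
(143 - 1) mod 3 = 1, so b(143) = b(2) = 1.

1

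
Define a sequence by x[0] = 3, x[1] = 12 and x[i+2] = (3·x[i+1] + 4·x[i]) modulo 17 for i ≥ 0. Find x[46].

14

Listing terms: x[0] = 3; x[1] = 12; x[2] = 14; x[3] = 5; x[4] = 3; x[5] = 12.
Since (x[4], x[5]) = (x[0], x[1]) = (3, 12) (two consecutive terms determine the rest), the sequence is periodic with period 4.
So x[46] = x[0 + ((46-0) mod 4)] = x[2] = 14.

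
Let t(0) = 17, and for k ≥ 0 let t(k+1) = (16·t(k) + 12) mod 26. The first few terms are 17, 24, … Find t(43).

t(0) = 17,  t(1) = 24,  t(2) = 6,  t(3) = 4,  t(4) = 24.
Since t(4) = t(1) = 24, the sequence is eventually periodic: after a pre-period of length 1 it cycles with period 3.
For k ≥ 1, t(k) depends only on (k - 1) mod 3. (43 - 1) mod 3 = 0, so t(43) = t(1) = 24.

24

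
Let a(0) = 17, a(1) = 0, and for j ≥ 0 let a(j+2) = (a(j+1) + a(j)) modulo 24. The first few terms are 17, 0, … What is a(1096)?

2

a(0) = 17,  a(1) = 0,  a(2) = 17,  a(3) = 17,  a(4) = 10,  a(5) = 3,  a(6) = 13,  a(7) = 16,  a(8) = 5,  a(9) = 21,  a(10) = 2,  a(11) = 23,  a(12) = 1,  a(13) = 0,  a(14) = 1,  a(15) = 1,  a(16) = 2,  a(17) = 3,  a(18) = 5,  a(19) = 8,  a(20) = 13,  a(21) = 21,  a(22) = 10,  a(23) = 7,  a(24) = 17,  a(25) = 0.
Since (a(24), a(25)) = (a(0), a(1)) = (17, 0) (two consecutive terms determine the rest), the sequence is periodic with period 24.
So a(1096) = a(0 + ((1096-0) mod 24)) = a(16) = 2.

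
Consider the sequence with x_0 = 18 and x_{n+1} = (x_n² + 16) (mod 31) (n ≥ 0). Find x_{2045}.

x_0 = 18,  x_1 = 30,  x_2 = 17,  x_3 = 26,  x_4 = 10,  x_5 = 23,  x_6 = 18.
Since x_6 = x_0 = 18, the sequence is periodic with period 6.
(2045 - 0) mod 6 = 5, so x_{2045} = x_5 = 23.

23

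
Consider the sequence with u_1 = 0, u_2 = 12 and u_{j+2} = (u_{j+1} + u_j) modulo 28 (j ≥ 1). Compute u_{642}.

u_1 = 0; u_2 = 12; u_3 = 12; u_4 = 24; u_5 = 8; u_6 = 4; u_7 = 12; u_8 = 16; u_9 = 0; u_{10} = 16; u_{11} = 16; u_{12} = 4; u_{13} = 20; u_{14} = 24; u_{15} = 16; u_{16} = 12; u_{17} = 0; u_{18} = 12.
Since (u_{17}, u_{18}) = (u_1, u_2) = (0, 12) (two consecutive terms determine the rest), the sequence is periodic with period 16.
(642 - 1) mod 16 = 1, so u_{642} = u_2 = 12.

12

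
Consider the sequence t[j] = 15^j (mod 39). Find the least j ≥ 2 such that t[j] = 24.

7

Listing terms: t[1] = 15; t[2] = 30; t[3] = 21; t[4] = 3; t[5] = 6; t[6] = 12; t[7] = 24; t[8] = 9; t[9] = 18; t[10] = 36; t[11] = 33; t[12] = 27; t[13] = 15.
Since t[13] = t[1] = 15, the sequence is periodic with period 12.
The value 24 first appears (with j ≥ 2) at t[7].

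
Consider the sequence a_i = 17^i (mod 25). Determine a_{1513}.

12

a_1 = 17, a_2 = 14, a_3 = 13, a_4 = 21, a_5 = 7, a_6 = 19, a_7 = 23, a_8 = 16, a_9 = 22, a_{10} = 24, a_{11} = 8, a_{12} = 11, a_{13} = 12, a_{14} = 4, a_{15} = 18, a_{16} = 6, a_{17} = 2, a_{18} = 9, a_{19} = 3, a_{20} = 1, a_{21} = 17.
The sequence repeats with period 20.
(1513 - 1) mod 20 = 12, so a_{1513} = a_{13} = 12.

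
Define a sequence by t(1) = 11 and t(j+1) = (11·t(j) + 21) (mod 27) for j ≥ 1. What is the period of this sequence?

18

We have t(1) = 11; t(2) = 7; t(3) = 17; t(4) = 19; t(5) = 14; t(6) = 13; t(7) = 2; t(8) = 16; t(9) = 8; t(10) = 1; t(11) = 5; t(12) = 22; t(13) = 20; t(14) = 25; t(15) = 26; t(16) = 10; t(17) = 23; t(18) = 4; t(19) = 11.
The sequence repeats with period 18.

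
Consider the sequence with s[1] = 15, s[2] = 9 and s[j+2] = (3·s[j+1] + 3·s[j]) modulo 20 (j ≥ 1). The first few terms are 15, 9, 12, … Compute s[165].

We have s[1] = 15; s[2] = 9; s[3] = 12; s[4] = 3; s[5] = 5; s[6] = 4; s[7] = 7; s[8] = 13; s[9] = 0; s[10] = 19; s[11] = 17; s[12] = 8; s[13] = 15; s[14] = 9.
The sequence repeats with period 12.
(165 - 1) mod 12 = 8, so s[165] = s[9] = 0.

0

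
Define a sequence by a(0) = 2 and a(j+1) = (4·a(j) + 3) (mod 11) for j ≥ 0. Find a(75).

2

Computing terms: a(0) = 2; a(1) = 0; a(2) = 3; a(3) = 4; a(4) = 8; a(5) = 2.
The sequence repeats with period 5.
So a(75) = a(0 + ((75-0) mod 5)) = a(0) = 2.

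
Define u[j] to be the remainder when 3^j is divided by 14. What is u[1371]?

Listing terms: u[0] = 1,  u[1] = 3,  u[2] = 9,  u[3] = 13,  u[4] = 11,  u[5] = 5,  u[6] = 1.
Since u[6] = u[0] = 1, the sequence is periodic with period 6.
So u[1371] = u[0 + ((1371-0) mod 6)] = u[3] = 13.

13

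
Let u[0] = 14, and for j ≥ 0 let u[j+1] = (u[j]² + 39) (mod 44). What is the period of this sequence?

10

u[0] = 14,  u[1] = 15,  u[2] = 0,  u[3] = 39,  u[4] = 20,  u[5] = 43,  u[6] = 40,  u[7] = 11,  u[8] = 28,  u[9] = 31,  u[10] = 32,  u[11] = 7,  u[12] = 0.
Since u[12] = u[2] = 0, the sequence is eventually periodic: after a pre-period of length 2 it cycles with period 10.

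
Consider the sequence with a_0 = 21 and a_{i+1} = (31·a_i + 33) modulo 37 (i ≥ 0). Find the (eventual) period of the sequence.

4

We have a_0 = 21; a_1 = 18; a_2 = 36; a_3 = 2; a_4 = 21.
The sequence repeats with period 4.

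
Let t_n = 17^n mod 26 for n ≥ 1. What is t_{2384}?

3

t_1 = 17; t_2 = 3; t_3 = 25; t_4 = 9; t_5 = 23; t_6 = 1; t_7 = 17.
Since t_7 = t_1 = 17, the sequence is periodic with period 6.
(2384 - 1) mod 6 = 1, so t_{2384} = t_2 = 3.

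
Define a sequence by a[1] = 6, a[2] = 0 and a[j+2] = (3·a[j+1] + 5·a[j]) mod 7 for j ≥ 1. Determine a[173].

Listing terms: a[1] = 6,  a[2] = 0,  a[3] = 2,  a[4] = 6,  a[5] = 0.
The sequence repeats with period 3.
(173 - 1) mod 3 = 1, so a[173] = a[2] = 0.

0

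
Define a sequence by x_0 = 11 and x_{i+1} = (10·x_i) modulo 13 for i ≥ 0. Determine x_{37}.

Listing terms: x_0 = 11, x_1 = 6, x_2 = 8, x_3 = 2, x_4 = 7, x_5 = 5, x_6 = 11.
The sequence repeats with period 6.
So x_{37} = x_{0 + ((37-0) mod 6)} = x_1 = 6.

6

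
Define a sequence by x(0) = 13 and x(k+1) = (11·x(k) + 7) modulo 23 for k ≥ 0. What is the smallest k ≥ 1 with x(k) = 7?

x(0) = 13; x(1) = 12; x(2) = 1; x(3) = 18; x(4) = 21; x(5) = 8; x(6) = 3; x(7) = 17; x(8) = 10; x(9) = 2; x(10) = 6; x(11) = 4; x(12) = 5; x(13) = 16; x(14) = 22; x(15) = 19; x(16) = 9; x(17) = 14; x(18) = 0; x(19) = 7; x(20) = 15; x(21) = 11; x(22) = 13.
Since x(22) = x(0) = 13, the sequence is periodic with period 22.
The value 7 first appears (with k ≥ 1) at x(19).

19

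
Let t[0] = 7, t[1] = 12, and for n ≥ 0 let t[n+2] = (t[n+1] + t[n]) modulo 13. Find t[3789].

9

We have t[0] = 7; t[1] = 12; t[2] = 6; t[3] = 5; t[4] = 11; t[5] = 3; t[6] = 1; t[7] = 4; t[8] = 5; t[9] = 9; t[10] = 1; t[11] = 10; t[12] = 11; t[13] = 8; t[14] = 6; t[15] = 1; t[16] = 7; t[17] = 8; t[18] = 2; t[19] = 10; t[20] = 12; t[21] = 9; t[22] = 8; t[23] = 4; t[24] = 12; t[25] = 3; t[26] = 2; t[27] = 5; t[28] = 7; t[29] = 12.
The sequence repeats with period 28.
So t[3789] = t[0 + ((3789-0) mod 28)] = t[9] = 9.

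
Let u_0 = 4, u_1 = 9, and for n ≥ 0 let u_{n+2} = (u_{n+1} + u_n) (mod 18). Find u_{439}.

5

We have u_0 = 4; u_1 = 9; u_2 = 13; u_3 = 4; u_4 = 17; u_5 = 3; u_6 = 2; u_7 = 5; u_8 = 7; u_9 = 12; u_{10} = 1; u_{11} = 13; u_{12} = 14; u_{13} = 9; u_{14} = 5; u_{15} = 14; u_{16} = 1; u_{17} = 15; u_{18} = 16; u_{19} = 13; u_{20} = 11; u_{21} = 6; u_{22} = 17; u_{23} = 5; u_{24} = 4; u_{25} = 9.
The sequence repeats with period 24.
So u_{439} = u_{0 + ((439-0) mod 24)} = u_7 = 5.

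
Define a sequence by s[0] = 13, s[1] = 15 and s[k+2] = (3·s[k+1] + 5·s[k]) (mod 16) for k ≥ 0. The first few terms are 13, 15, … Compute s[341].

Listing terms: s[0] = 13, s[1] = 15, s[2] = 14, s[3] = 5, s[4] = 5, s[5] = 8, s[6] = 1, s[7] = 11, s[8] = 6, s[9] = 9, s[10] = 9, s[11] = 8, s[12] = 5, s[13] = 7, s[14] = 14, s[15] = 13, s[16] = 13, s[17] = 8, s[18] = 9, s[19] = 3, s[20] = 6, s[21] = 1, s[22] = 1, s[23] = 8, s[24] = 13, s[25] = 15.
Since (s[24], s[25]) = (s[0], s[1]) = (13, 15) (two consecutive terms determine the rest), the sequence is periodic with period 24.
(341 - 0) mod 24 = 5, so s[341] = s[5] = 8.

8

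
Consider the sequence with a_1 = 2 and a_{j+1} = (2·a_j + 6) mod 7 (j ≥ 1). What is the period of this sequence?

a_1 = 2; a_2 = 3; a_3 = 5; a_4 = 2.
The sequence repeats with period 3.

3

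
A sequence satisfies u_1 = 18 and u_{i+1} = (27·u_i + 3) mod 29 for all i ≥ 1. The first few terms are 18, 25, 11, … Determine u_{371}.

16

Listing terms: u_1 = 18,  u_2 = 25,  u_3 = 11,  u_4 = 10,  u_5 = 12,  u_6 = 8,  u_7 = 16,  u_8 = 0,  u_9 = 3,  u_{10} = 26,  u_{11} = 9,  u_{12} = 14,  u_{13} = 4,  u_{14} = 24,  u_{15} = 13,  u_{16} = 6,  u_{17} = 20,  u_{18} = 21,  u_{19} = 19,  u_{20} = 23,  u_{21} = 15,  u_{22} = 2,  u_{23} = 28,  u_{24} = 5,  u_{25} = 22,  u_{26} = 17,  u_{27} = 27,  u_{28} = 7,  u_{29} = 18.
The sequence repeats with period 28.
So u_{371} = u_{1 + ((371-1) mod 28)} = u_7 = 16.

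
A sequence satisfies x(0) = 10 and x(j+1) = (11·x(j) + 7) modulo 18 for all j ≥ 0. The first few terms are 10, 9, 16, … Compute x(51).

3

We have x(0) = 10,  x(1) = 9,  x(2) = 16,  x(3) = 3,  x(4) = 4,  x(5) = 15,  x(6) = 10.
Since x(6) = x(0) = 10, the sequence is periodic with period 6.
(51 - 0) mod 6 = 3, so x(51) = x(3) = 3.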